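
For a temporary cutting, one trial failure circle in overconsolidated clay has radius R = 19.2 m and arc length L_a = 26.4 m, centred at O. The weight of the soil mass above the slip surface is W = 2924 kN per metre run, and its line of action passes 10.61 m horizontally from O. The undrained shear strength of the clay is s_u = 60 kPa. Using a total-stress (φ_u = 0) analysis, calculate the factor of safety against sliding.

Taking moments about the centre O, the resisting moment is provided by the undrained shear strength acting along the arc:
M_R = s_u·L_a·R = 60·26.40·19.2 = 30412.8 kN·m/m
M_D = W·d = 2924·10.61 = 31023.6 kN·m/m
FS = M_R / M_D = 30412.8 / 31023.6 = 0.980

FS = 0.98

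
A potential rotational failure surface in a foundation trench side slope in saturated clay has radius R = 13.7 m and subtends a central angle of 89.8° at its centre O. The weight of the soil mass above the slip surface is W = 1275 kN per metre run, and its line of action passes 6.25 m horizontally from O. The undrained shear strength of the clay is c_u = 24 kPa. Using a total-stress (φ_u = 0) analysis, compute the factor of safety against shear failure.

FS = 0.89

Taking moments about the centre O, the resisting moment is provided by the undrained shear strength acting along the arc:
Arc length L_a = R·θ = 13.7·(89.8°·π/180) = 13.7·1.5673 = 21.47 m
M_R = c_u·L_a·R = 24·21.47·13.7 = 7060.0 kN·m/m
M_D = W·d = 1275·6.25 = 7968.8 kN·m/m
FS = M_R / M_D = 7060.0 / 7968.8 = 0.886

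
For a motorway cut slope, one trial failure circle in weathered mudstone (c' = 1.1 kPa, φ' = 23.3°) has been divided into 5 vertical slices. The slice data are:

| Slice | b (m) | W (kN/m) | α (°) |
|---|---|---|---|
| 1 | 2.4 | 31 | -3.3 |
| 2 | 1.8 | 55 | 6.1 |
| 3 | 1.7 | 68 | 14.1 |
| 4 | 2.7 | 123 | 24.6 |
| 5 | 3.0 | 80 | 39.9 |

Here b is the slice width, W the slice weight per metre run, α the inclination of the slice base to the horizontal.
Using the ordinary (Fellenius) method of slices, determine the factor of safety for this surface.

Ordinary method of slices: FS = Σ[c'·Δl_i + (W_i cosα_i)·tanφ'] / Σ W_i sinα_i, with Δl_i = b_i / cosα_i.
Slice 1: Δl = 2.4/cos(-3.3°) = 2.404 m; N'_1 = 31·cos(-3.3°) = 30.9; c'Δl = 2.64; W sinα = -1.8
Slice 2: Δl = 1.8/cos6.1° = 1.810 m; N'_2 = 55·cos6.1° = 54.7; c'Δl = 1.99; W sinα = 5.8
Slice 3: Δl = 1.7/cos14.1° = 1.753 m; N'_3 = 68·cos14.1° = 66.0; c'Δl = 1.93; W sinα = 16.6
Slice 4: Δl = 2.7/cos24.6° = 2.970 m; N'_4 = 123·cos24.6° = 111.8; c'Δl = 3.27; W sinα = 51.2
Slice 5: Δl = 3.0/cos39.9° = 3.911 m; N'_5 = 80·cos39.9° = 61.4; c'Δl = 4.30; W sinα = 51.3
Σc'Δl = 14.1 kN/m; ΣN' = 324.8 kN/m; ΣW sinα = 123.1 kN/m
Resisting = 14.1 + 324.8·tan23.3° = 14.1 + 139.9 = 154.0 kN/m
FS = 154.0 / 123.1 = 1.251

FS = 1.25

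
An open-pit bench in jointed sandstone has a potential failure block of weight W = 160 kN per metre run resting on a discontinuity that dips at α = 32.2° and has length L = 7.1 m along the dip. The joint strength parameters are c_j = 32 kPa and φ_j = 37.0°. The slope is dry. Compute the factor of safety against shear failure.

FS = 3.86

Resolving the block weight along and normal to the plane and applying the Mohr–Coulomb strength on the joint:
N' = W cosα = 160·cos32.2° = 135.4 kN/m
Driving force T = W sinα = 160·sin32.2° = 85.3 kN/m
Resisting force R = c_j·L + N'·tanφ_j = 32·7.1 + 135.4·tan37.0° = 227.2 + 102.0 = 329.2 kN/m
FS = R / T = 329.2 / 85.3 = 3.861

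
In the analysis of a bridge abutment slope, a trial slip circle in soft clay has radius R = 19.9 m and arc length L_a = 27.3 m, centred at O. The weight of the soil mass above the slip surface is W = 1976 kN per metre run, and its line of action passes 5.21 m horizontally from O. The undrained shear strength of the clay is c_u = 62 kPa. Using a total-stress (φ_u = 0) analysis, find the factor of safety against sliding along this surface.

FS = 3.27

Taking moments about the centre O, the resisting moment is provided by the undrained shear strength acting along the arc:
M_R = c_u·L_a·R = 62·27.30·19.9 = 33682.7 kN·m/m
M_D = W·d = 1976·5.21 = 10295.0 kN·m/m
FS = M_R / M_D = 33682.7 / 10295.0 = 3.272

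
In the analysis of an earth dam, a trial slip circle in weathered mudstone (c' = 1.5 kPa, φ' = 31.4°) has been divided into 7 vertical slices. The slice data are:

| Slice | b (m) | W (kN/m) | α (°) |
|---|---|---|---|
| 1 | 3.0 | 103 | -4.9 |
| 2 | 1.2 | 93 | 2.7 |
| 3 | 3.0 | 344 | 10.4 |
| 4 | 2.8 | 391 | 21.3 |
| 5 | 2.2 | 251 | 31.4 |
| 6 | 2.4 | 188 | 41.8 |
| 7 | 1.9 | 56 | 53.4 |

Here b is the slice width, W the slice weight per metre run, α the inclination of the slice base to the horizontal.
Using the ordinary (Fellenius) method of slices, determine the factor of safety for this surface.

Ordinary method of slices: FS = Σ[c'·Δl_i + (W_i cosα_i)·tanφ'] / Σ W_i sinα_i, with Δl_i = b_i / cosα_i.
Slice 1: Δl = 3.0/cos(-4.9°) = 3.011 m; N'_1 = 103·cos(-4.9°) = 102.6; c'Δl = 4.52; W sinα = -8.8
Slice 2: Δl = 1.2/cos2.7° = 1.201 m; N'_2 = 93·cos2.7° = 92.9; c'Δl = 1.80; W sinα = 4.4
Slice 3: Δl = 3.0/cos10.4° = 3.050 m; N'_3 = 344·cos10.4° = 338.3; c'Δl = 4.58; W sinα = 62.1
Slice 4: Δl = 2.8/cos21.3° = 3.005 m; N'_4 = 391·cos21.3° = 364.3; c'Δl = 4.51; W sinα = 142.0
Slice 5: Δl = 2.2/cos31.4° = 2.577 m; N'_5 = 251·cos31.4° = 214.2; c'Δl = 3.87; W sinα = 130.8
Slice 6: Δl = 2.4/cos41.8° = 3.219 m; N'_6 = 188·cos41.8° = 140.1; c'Δl = 4.83; W sinα = 125.3
Slice 7: Δl = 1.9/cos53.4° = 3.187 m; N'_7 = 56·cos53.4° = 33.4; c'Δl = 4.78; W sinα = 45.0
Σc'Δl = 28.9 kN/m; ΣN' = 1285.9 kN/m; ΣW sinα = 500.8 kN/m
Resisting = 28.9 + 1285.9·tan31.4° = 28.9 + 784.9 = 813.8 kN/m
FS = 813.8 / 500.8 = 1.625

FS = 1.63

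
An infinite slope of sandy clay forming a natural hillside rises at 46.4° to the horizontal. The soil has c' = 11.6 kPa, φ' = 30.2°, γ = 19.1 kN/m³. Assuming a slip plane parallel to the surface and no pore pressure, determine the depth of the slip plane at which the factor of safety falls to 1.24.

z = 1.77 m

Setting FS = 1.24 in FS = [c' + γz cos²β tanφ'] / [γz sinβ cosβ] and solving for z:
z = c' / [γ cosβ (FS·sinβ − cosβ·tanφ')]
  = 11.6 / [19.1·cos46.4°·(1.24·sin46.4° − cos46.4°·tan30.2°)]
  = 11.6 / [19.1·0.6896·(1.24·0.7242 − 0.6896·0.5820)]
  = 11.6 / 6.5411 = 1.773 m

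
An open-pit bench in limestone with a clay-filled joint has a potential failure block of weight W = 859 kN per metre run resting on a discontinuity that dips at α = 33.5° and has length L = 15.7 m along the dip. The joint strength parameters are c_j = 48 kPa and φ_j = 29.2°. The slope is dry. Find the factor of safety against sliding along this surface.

FS = 2.43

Resolving the block weight along and normal to the plane and applying the Mohr–Coulomb strength on the joint:
N' = W cosα = 859·cos33.5° = 716.3 kN/m
Driving force T = W sinα = 859·sin33.5° = 474.1 kN/m
Resisting force R = c_j·L + N'·tanφ_j = 48·15.7 + 716.3·tan29.2° = 753.6 + 400.3 = 1153.9 kN/m
FS = R / T = 1153.9 / 474.1 = 2.434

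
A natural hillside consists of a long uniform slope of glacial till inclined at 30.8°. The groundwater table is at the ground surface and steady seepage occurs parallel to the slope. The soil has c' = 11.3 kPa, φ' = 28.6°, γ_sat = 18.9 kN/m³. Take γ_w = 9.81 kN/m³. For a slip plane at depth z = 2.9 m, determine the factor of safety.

FS = 0.91

With seepage parallel to the slope and the water table at the surface, the effective normal stress on the slip plane uses the buoyant unit weight γ' = γ_sat − γ_w while the driving shear stress uses γ_sat:
FS = [c' + γ' z cos²β tanφ'] / [γ_sat z sinβ cosβ]
γ' = 18.9 − 9.81 = 9.09 kN/m³
Numerator = 11.3 + 9.09·2.9·cos²30.8°·tan28.6° = 11.3 + 9.09·2.9·0.7378·0.5452 = 21.904 kPa
Denominator = 18.9·2.9·sin30.8°·cos30.8° = 18.9·2.9·0.5120·0.8590 = 24.107 kPa
FS = 21.904 / 24.107 = 0.909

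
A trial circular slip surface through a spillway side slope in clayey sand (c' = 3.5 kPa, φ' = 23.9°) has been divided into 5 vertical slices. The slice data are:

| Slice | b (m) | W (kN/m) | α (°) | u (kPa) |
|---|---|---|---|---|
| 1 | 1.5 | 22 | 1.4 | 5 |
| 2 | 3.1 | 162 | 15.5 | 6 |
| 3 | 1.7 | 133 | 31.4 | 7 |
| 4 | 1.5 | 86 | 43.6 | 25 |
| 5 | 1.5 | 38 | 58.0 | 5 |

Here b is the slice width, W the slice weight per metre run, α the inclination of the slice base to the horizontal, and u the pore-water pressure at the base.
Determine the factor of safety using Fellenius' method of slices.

Ordinary method of slices: FS = Σ[c'·Δl_i + (W_i cosα_i − u_i·Δl_i)·tanφ'] / Σ W_i sinα_i, with Δl_i = b_i / cosα_i.
Slice 1: Δl = 1.5/cos1.4° = 1.500 m; N'_1 = 22·cos1.4° − 5·1.500 = 14.5; c'Δl = 5.25; W sinα = 0.5
Slice 2: Δl = 3.1/cos15.5° = 3.217 m; N'_2 = 162·cos15.5° − 6·3.217 = 136.8; c'Δl = 11.26; W sinα = 43.3
Slice 3: Δl = 1.7/cos31.4° = 1.992 m; N'_3 = 133·cos31.4° − 7·1.992 = 99.6; c'Δl = 6.97; W sinα = 69.3
Slice 4: Δl = 1.5/cos43.6° = 2.071 m; N'_4 = 86·cos43.6° − 25·2.071 = 10.5; c'Δl = 7.25; W sinα = 59.3
Slice 5: Δl = 1.5/cos58.0° = 2.831 m; N'_5 = 38·cos58.0° − 5·2.831 = 6.0; c'Δl = 9.91; W sinα = 32.2
Σc'Δl = 40.6 kN/m; ΣN' = 267.4 kN/m; ΣW sinα = 204.7 kN/m
Resisting = 40.6 + 267.4·tan23.9° = 40.6 + 118.5 = 159.1 kN/m
FS = 159.1 / 204.7 = 0.777

FS = 0.78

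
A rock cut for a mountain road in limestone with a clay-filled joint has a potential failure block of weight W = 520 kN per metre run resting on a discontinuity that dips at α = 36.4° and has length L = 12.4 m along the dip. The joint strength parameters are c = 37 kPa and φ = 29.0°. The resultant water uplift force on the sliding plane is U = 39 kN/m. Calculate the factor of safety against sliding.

Resolving the block weight along and normal to the plane and applying the Mohr–Coulomb strength on the joint:
N' = W cosα − U = 520·cos36.4° − 39 = 379.5 kN/m
Driving force T = W sinα = 520·sin36.4° = 308.6 kN/m
Resisting force R = c·L + N'·tanφ = 37·12.4 + 379.5·tan29.0° = 458.8 + 210.4 = 669.2 kN/m
FS = R / T = 669.2 / 308.6 = 2.169

FS = 2.17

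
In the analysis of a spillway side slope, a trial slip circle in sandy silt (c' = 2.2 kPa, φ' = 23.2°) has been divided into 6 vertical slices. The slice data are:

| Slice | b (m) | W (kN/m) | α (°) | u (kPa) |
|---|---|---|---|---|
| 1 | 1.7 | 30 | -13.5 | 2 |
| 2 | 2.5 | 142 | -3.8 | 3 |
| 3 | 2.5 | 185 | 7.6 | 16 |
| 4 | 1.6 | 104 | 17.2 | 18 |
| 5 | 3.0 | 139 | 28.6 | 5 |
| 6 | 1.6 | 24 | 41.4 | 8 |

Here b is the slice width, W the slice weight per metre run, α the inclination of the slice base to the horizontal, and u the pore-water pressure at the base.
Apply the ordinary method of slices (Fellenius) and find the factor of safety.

FS = 1.94

Ordinary method of slices: FS = Σ[c'·Δl_i + (W_i cosα_i − u_i·Δl_i)·tanφ'] / Σ W_i sinα_i, with Δl_i = b_i / cosα_i.
Slice 1: Δl = 1.7/cos(-13.5°) = 1.748 m; N'_1 = 30·cos(-13.5°) − 2·1.748 = 25.7; c'Δl = 3.85; W sinα = -7.0
Slice 2: Δl = 2.5/cos(-3.8°) = 2.506 m; N'_2 = 142·cos(-3.8°) − 3·2.506 = 134.2; c'Δl = 5.51; W sinα = -9.4
Slice 3: Δl = 2.5/cos7.6° = 2.522 m; N'_3 = 185·cos7.6° − 16·2.522 = 143.0; c'Δl = 5.55; W sinα = 24.5
Slice 4: Δl = 1.6/cos17.2° = 1.675 m; N'_4 = 104·cos17.2° − 18·1.675 = 69.2; c'Δl = 3.68; W sinα = 30.8
Slice 5: Δl = 3.0/cos28.6° = 3.417 m; N'_5 = 139·cos28.6° − 5·3.417 = 105.0; c'Δl = 7.52; W sinα = 66.5
Slice 6: Δl = 1.6/cos41.4° = 2.133 m; N'_6 = 24·cos41.4° − 8·2.133 = 0.9; c'Δl = 4.69; W sinα = 15.9
Σc'Δl = 30.8 kN/m; ΣN' = 478.0 kN/m; ΣW sinα = 121.2 kN/m
Resisting = 30.8 + 478.0·tan23.2° = 30.8 + 204.9 = 235.7 kN/m
FS = 235.7 / 121.2 = 1.944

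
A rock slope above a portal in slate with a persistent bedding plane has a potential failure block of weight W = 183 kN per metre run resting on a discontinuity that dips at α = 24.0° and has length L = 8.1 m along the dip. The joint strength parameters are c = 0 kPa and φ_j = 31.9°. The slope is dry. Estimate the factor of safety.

Resolving the block weight along and normal to the plane and applying the Mohr–Coulomb strength on the joint:
N' = W cosα = 183·cos24.0° = 167.2 kN/m
Driving force T = W sinα = 183·sin24.0° = 74.4 kN/m
Resisting force R = c·L + N'·tanφ_j = 0·8.1 + 167.2·tan31.9° = 0.0 + 104.1 = 104.1 kN/m
FS = R / T = 104.1 / 74.4 = 1.398

FS = 1.40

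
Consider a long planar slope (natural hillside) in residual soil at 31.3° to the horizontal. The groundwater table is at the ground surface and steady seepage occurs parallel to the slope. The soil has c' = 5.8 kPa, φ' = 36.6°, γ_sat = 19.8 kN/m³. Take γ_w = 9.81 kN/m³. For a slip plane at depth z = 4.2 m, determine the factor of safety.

FS = 0.77

With seepage parallel to the slope and the water table at the surface, the effective normal stress on the slip plane uses the buoyant unit weight γ' = γ_sat − γ_w while the driving shear stress uses γ_sat:
FS = [c' + γ' z cos²β tanφ'] / [γ_sat z sinβ cosβ]
γ' = 19.8 − 9.81 = 9.99 kN/m³
Numerator = 5.8 + 9.99·4.2·cos²31.3°·tan36.6° = 5.8 + 9.99·4.2·0.7301·0.7427 = 28.550 kPa
Denominator = 19.8·4.2·sin31.3°·cos31.3° = 19.8·4.2·0.5195·0.8545 = 36.915 kPa
FS = 28.550 / 36.915 = 0.773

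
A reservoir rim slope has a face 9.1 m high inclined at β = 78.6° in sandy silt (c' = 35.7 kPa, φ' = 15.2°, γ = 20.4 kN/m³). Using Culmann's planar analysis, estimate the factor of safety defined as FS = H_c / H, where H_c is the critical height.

FS = 1.32

H_c = (4c'/γ) · sinβ cosφ' / [1 − cos(β − φ')]
    = (4·35.7/20.4) · sin78.6°·cos15.2° / [1 − cos63.4°]
    = 7.000 · 0.9460 / 0.5522 = 11.99 m
FS = H_c / H = 11.99 / 9.1 = 1.318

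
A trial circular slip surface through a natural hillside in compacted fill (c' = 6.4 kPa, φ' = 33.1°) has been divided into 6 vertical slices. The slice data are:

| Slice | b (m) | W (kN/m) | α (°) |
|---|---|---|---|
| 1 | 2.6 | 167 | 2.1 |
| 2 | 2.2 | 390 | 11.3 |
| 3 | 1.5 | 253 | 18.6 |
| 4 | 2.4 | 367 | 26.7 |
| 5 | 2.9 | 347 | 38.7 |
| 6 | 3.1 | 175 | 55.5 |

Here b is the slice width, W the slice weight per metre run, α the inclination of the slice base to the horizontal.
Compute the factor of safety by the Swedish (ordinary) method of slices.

Ordinary method of slices: FS = Σ[c'·Δl_i + (W_i cosα_i)·tanφ'] / Σ W_i sinα_i, with Δl_i = b_i / cosα_i.
Slice 1: Δl = 2.6/cos2.1° = 2.602 m; N'_1 = 167·cos2.1° = 166.9; c'Δl = 16.65; W sinα = 6.1
Slice 2: Δl = 2.2/cos11.3° = 2.243 m; N'_2 = 390·cos11.3° = 382.4; c'Δl = 14.36; W sinα = 76.4
Slice 3: Δl = 1.5/cos18.6° = 1.583 m; N'_3 = 253·cos18.6° = 239.8; c'Δl = 10.13; W sinα = 80.7
Slice 4: Δl = 2.4/cos26.7° = 2.686 m; N'_4 = 367·cos26.7° = 327.9; c'Δl = 17.19; W sinα = 164.9
Slice 5: Δl = 2.9/cos38.7° = 3.716 m; N'_5 = 347·cos38.7° = 270.8; c'Δl = 23.78; W sinα = 217.0
Slice 6: Δl = 3.1/cos55.5° = 5.473 m; N'_6 = 175·cos55.5° = 99.1; c'Δl = 35.03; W sinα = 144.2
Σc'Δl = 117.1 kN/m; ΣN' = 1486.9 kN/m; ΣW sinα = 689.3 kN/m
Resisting = 117.1 + 1486.9·tan33.1° = 117.1 + 969.3 = 1086.4 kN/m
FS = 1086.4 / 689.3 = 1.576

FS = 1.58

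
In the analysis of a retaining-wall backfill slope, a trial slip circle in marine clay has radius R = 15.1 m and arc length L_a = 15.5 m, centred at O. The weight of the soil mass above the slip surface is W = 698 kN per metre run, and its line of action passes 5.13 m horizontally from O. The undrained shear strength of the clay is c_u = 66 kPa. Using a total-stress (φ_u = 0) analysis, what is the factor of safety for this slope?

Taking moments about the centre O, the resisting moment is provided by the undrained shear strength acting along the arc:
M_R = c_u·L_a·R = 66·15.50·15.1 = 15447.3 kN·m/m
M_D = W·d = 698·5.13 = 3580.7 kN·m/m
FS = M_R / M_D = 15447.3 / 3580.7 = 4.314

FS = 4.31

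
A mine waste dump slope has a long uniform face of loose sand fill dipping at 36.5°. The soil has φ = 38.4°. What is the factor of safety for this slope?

FS = 1.07

For a dry cohesionless infinite slope the factor of safety is FS = tanφ / tanβ.
FS = tan38.4° / tan36.5° = 0.7926 / 0.7400 = 1.071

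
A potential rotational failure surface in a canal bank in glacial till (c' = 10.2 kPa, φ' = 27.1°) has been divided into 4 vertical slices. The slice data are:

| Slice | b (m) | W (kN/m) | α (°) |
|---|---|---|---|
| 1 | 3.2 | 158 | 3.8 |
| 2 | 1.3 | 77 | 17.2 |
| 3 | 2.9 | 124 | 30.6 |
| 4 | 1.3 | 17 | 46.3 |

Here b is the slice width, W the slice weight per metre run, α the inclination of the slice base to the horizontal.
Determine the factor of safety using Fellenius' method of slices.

Ordinary method of slices: FS = Σ[c'·Δl_i + (W_i cosα_i)·tanφ'] / Σ W_i sinα_i, with Δl_i = b_i / cosα_i.
Slice 1: Δl = 3.2/cos3.8° = 3.207 m; N'_1 = 158·cos3.8° = 157.7; c'Δl = 32.71; W sinα = 10.5
Slice 2: Δl = 1.3/cos17.2° = 1.361 m; N'_2 = 77·cos17.2° = 73.6; c'Δl = 13.88; W sinα = 22.8
Slice 3: Δl = 2.9/cos30.6° = 3.369 m; N'_3 = 124·cos30.6° = 106.7; c'Δl = 34.37; W sinα = 63.1
Slice 4: Δl = 1.3/cos46.3° = 1.882 m; N'_4 = 17·cos46.3° = 11.7; c'Δl = 19.19; W sinα = 12.3
Σc'Δl = 100.2 kN/m; ΣN' = 349.7 kN/m; ΣW sinα = 108.7 kN/m
Resisting = 100.2 + 349.7·tan27.1° = 100.2 + 178.9 = 279.1 kN/m
FS = 279.1 / 108.7 = 2.569

FS = 2.57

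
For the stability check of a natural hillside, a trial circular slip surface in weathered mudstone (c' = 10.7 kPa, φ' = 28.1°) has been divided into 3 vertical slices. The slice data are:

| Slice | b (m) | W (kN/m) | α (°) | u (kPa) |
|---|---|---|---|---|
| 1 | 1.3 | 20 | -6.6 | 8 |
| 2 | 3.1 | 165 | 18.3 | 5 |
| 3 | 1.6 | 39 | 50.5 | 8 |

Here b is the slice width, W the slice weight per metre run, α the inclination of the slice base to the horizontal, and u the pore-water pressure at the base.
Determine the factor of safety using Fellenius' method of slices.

FS = 1.99

Ordinary method of slices: FS = Σ[c'·Δl_i + (W_i cosα_i − u_i·Δl_i)·tanφ'] / Σ W_i sinα_i, with Δl_i = b_i / cosα_i.
Slice 1: Δl = 1.3/cos(-6.6°) = 1.309 m; N'_1 = 20·cos(-6.6°) − 8·1.309 = 9.4; c'Δl = 14.00; W sinα = -2.3
Slice 2: Δl = 3.1/cos18.3° = 3.265 m; N'_2 = 165·cos18.3° − 5·3.265 = 140.3; c'Δl = 34.94; W sinα = 51.8
Slice 3: Δl = 1.6/cos50.5° = 2.515 m; N'_3 = 39·cos50.5° − 8·2.515 = 4.7; c'Δl = 26.91; W sinα = 30.1
Σc'Δl = 75.9 kN/m; ΣN' = 154.4 kN/m; ΣW sinα = 79.6 kN/m
Resisting = 75.9 + 154.4·tan28.1° = 75.9 + 82.4 = 158.3 kN/m
FS = 158.3 / 79.6 = 1.989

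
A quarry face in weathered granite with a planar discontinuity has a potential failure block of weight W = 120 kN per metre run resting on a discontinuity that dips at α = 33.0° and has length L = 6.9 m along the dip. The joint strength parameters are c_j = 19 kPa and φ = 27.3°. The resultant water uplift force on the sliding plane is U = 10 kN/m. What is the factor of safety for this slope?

FS = 2.72

Resolving the block weight along and normal to the plane and applying the Mohr–Coulomb strength on the joint:
N' = W cosα − U = 120·cos33.0° − 10 = 90.6 kN/m
Driving force T = W sinα = 120·sin33.0° = 65.4 kN/m
Resisting force R = c_j·L + N'·tanφ = 19·6.9 + 90.6·tan27.3° = 131.1 + 46.8 = 177.9 kN/m
FS = R / T = 177.9 / 65.4 = 2.722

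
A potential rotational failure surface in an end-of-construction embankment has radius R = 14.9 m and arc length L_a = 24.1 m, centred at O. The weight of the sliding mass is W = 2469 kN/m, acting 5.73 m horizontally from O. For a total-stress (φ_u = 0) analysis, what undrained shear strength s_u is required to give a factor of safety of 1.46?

s_u = 57.5 kPa

FS = s_u·L_a·R / (W·d), so s_u = FS·W·d / (L_a·R).
s_u = 1.46·2469·5.73 / (24.10·14.9) = 20655.2 / 359.09 = 57.52 kPa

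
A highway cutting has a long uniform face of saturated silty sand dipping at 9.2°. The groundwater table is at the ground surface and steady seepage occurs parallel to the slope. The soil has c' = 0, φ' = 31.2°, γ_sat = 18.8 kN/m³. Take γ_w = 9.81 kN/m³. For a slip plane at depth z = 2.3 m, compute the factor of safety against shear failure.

With seepage parallel to the slope and the water table at the surface, the effective normal stress on the slip plane uses the buoyant unit weight γ' = γ_sat − γ_w while the driving shear stress uses γ_sat:
FS = [c' + γ' z cos²β tanφ'] / [γ_sat z sinβ cosβ]
(For c' = 0 this reduces to FS = (γ'/γ_sat)·tanφ'/tanβ.)
γ' = 18.8 − 9.81 = 8.99 kN/m³
Numerator = 0.0 + 8.99·2.3·cos²9.2°·tan31.2° = 0.0 + 8.99·2.3·0.9744·0.6056 = 12.202 kPa
Denominator = 18.8·2.3·sin9.2°·cos9.2° = 18.8·2.3·0.1599·0.9871 = 6.824 kPa
FS = 12.202 / 6.824 = 1.788

FS = 1.79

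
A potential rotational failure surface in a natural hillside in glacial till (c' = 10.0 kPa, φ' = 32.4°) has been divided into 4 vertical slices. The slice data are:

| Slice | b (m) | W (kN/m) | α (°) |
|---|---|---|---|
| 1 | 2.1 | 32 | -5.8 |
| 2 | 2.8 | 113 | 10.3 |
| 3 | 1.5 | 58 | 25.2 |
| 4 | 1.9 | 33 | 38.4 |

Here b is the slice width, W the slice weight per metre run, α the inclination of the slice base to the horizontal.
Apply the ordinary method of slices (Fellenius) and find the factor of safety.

Ordinary method of slices: FS = Σ[c'·Δl_i + (W_i cosα_i)·tanφ'] / Σ W_i sinα_i, with Δl_i = b_i / cosα_i.
Slice 1: Δl = 2.1/cos(-5.8°) = 2.111 m; N'_1 = 32·cos(-5.8°) = 31.8; c'Δl = 21.11; W sinα = -3.2
Slice 2: Δl = 2.8/cos10.3° = 2.846 m; N'_2 = 113·cos10.3° = 111.2; c'Δl = 28.46; W sinα = 20.2
Slice 3: Δl = 1.5/cos25.2° = 1.658 m; N'_3 = 58·cos25.2° = 52.5; c'Δl = 16.58; W sinα = 24.7
Slice 4: Δl = 1.9/cos38.4° = 2.424 m; N'_4 = 33·cos38.4° = 25.9; c'Δl = 24.24; W sinα = 20.5
Σc'Δl = 90.4 kN/m; ΣN' = 221.4 kN/m; ΣW sinα = 62.2 kN/m
Resisting = 90.4 + 221.4·tan32.4° = 90.4 + 140.5 = 230.9 kN/m
FS = 230.9 / 62.2 = 3.714

FS = 3.71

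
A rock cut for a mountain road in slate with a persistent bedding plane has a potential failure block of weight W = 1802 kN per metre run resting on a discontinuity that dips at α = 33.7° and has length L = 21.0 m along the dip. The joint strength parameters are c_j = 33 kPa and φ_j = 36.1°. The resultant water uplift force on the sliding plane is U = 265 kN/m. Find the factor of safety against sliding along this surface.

FS = 1.59

Resolving the block weight along and normal to the plane and applying the Mohr–Coulomb strength on the joint:
N' = W cosα − U = 1802·cos33.7° − 265 = 1234.2 kN/m
Driving force T = W sinα = 1802·sin33.7° = 999.8 kN/m
Resisting force R = c_j·L + N'·tanφ_j = 33·21.0 + 1234.2·tan36.1° = 693.0 + 900.0 = 1593.0 kN/m
FS = R / T = 1593.0 / 999.8 = 1.593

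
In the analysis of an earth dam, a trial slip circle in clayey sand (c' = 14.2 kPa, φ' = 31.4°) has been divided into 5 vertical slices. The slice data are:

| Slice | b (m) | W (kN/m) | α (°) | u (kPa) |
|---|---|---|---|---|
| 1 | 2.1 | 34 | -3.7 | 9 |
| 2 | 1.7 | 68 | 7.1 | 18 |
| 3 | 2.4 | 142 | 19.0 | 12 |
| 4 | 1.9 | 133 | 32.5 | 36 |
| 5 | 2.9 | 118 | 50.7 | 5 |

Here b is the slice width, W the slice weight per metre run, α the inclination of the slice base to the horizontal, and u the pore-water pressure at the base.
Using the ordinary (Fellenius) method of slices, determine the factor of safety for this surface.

Ordinary method of slices: FS = Σ[c'·Δl_i + (W_i cosα_i − u_i·Δl_i)·tanφ'] / Σ W_i sinα_i, with Δl_i = b_i / cosα_i.
Slice 1: Δl = 2.1/cos(-3.7°) = 2.104 m; N'_1 = 34·cos(-3.7°) − 9·2.104 = 15.0; c'Δl = 29.88; W sinα = -2.2
Slice 2: Δl = 1.7/cos7.1° = 1.713 m; N'_2 = 68·cos7.1° − 18·1.713 = 36.6; c'Δl = 24.33; W sinα = 8.4
Slice 3: Δl = 2.4/cos19.0° = 2.538 m; N'_3 = 142·cos19.0° − 12·2.538 = 103.8; c'Δl = 36.04; W sinα = 46.2
Slice 4: Δl = 1.9/cos32.5° = 2.253 m; N'_4 = 133·cos32.5° − 36·2.253 = 31.1; c'Δl = 31.99; W sinα = 71.5
Slice 5: Δl = 2.9/cos50.7° = 4.579 m; N'_5 = 118·cos50.7° − 5·4.579 = 51.8; c'Δl = 65.02; W sinα = 91.3
Σc'Δl = 187.3 kN/m; ΣN' = 238.4 kN/m; ΣW sinα = 215.2 kN/m
Resisting = 187.3 + 238.4·tan31.4° = 187.3 + 145.5 = 332.7 kN/m
FS = 332.7 / 215.2 = 1.546

FS = 1.55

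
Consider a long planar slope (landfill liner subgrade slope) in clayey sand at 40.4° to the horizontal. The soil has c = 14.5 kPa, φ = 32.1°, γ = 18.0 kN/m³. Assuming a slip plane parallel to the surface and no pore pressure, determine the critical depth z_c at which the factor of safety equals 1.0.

z_c = 6.21 m

Setting FS = 1.00 in FS = [c + γz cos²β tanφ] / [γz sinβ cosβ] and solving for z:
z = c / [γ cosβ (FS·sinβ − cosβ·tanφ)]
  = 14.5 / [18.0·cos40.4°·(1.00·sin40.4° − cos40.4°·tan32.1°)]
  = 14.5 / [18.0·0.7615·(1.00·0.6481 − 0.7615·0.6273)]
  = 14.5 / 2.3359 = 6.207 m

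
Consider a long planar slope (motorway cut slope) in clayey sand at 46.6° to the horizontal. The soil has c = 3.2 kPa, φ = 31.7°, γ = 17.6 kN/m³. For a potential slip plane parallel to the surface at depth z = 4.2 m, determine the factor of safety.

For an infinite slope with a slip plane parallel to the surface (no pore pressure): FS = [c + γz cos²β tanφ] / [γz sinβ cosβ].
γz = 17.6·4.2 = 73.92 kN/m²
Numerator = 3.2 + 73.92·cos²46.6°·tan31.7° = 3.2 + 73.92·0.4721·0.6176 = 24.753 kPa
Denominator = 73.92·sin46.6°·cos46.6° = 73.92·0.7266·0.6871 = 36.902 kPa
FS = 24.753 / 36.902 = 0.671

FS = 0.67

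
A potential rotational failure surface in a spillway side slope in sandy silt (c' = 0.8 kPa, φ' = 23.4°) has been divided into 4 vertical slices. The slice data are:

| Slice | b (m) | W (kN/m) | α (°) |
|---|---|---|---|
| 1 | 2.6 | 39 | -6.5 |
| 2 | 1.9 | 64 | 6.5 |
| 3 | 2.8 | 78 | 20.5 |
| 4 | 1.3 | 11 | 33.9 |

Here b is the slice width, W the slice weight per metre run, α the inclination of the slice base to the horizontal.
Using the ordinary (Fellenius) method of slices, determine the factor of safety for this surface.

Ordinary method of slices: FS = Σ[c'·Δl_i + (W_i cosα_i)·tanφ'] / Σ W_i sinα_i, with Δl_i = b_i / cosα_i.
Slice 1: Δl = 2.6/cos(-6.5°) = 2.617 m; N'_1 = 39·cos(-6.5°) = 38.7; c'Δl = 2.09; W sinα = -4.4
Slice 2: Δl = 1.9/cos6.5° = 1.912 m; N'_2 = 64·cos6.5° = 63.6; c'Δl = 1.53; W sinα = 7.2
Slice 3: Δl = 2.8/cos20.5° = 2.989 m; N'_3 = 78·cos20.5° = 73.1; c'Δl = 2.39; W sinα = 27.3
Slice 4: Δl = 1.3/cos33.9° = 1.566 m; N'_4 = 11·cos33.9° = 9.1; c'Δl = 1.25; W sinα = 6.1
Σc'Δl = 7.3 kN/m; ΣN' = 184.5 kN/m; ΣW sinα = 36.3 kN/m
Resisting = 7.3 + 184.5·tan23.4° = 7.3 + 79.9 = 87.1 kN/m
FS = 87.1 / 36.3 = 2.401

FS = 2.40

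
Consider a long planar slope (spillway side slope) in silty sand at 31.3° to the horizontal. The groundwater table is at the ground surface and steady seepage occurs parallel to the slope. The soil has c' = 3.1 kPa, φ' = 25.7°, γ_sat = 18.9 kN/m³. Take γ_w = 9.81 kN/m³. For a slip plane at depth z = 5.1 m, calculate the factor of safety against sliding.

With seepage parallel to the slope and the water table at the surface, the effective normal stress on the slip plane uses the buoyant unit weight γ' = γ_sat − γ_w while the driving shear stress uses γ_sat:
FS = [c' + γ' z cos²β tanφ'] / [γ_sat z sinβ cosβ]
γ' = 18.9 − 9.81 = 9.09 kN/m³
Numerator = 3.1 + 9.09·5.1·cos²31.3°·tan25.7° = 3.1 + 9.09·5.1·0.7301·0.4813 = 19.389 kPa
Denominator = 18.9·5.1·sin31.3°·cos31.3° = 18.9·5.1·0.5195·0.8545 = 42.788 kPa
FS = 19.389 / 42.788 = 0.453

FS = 0.45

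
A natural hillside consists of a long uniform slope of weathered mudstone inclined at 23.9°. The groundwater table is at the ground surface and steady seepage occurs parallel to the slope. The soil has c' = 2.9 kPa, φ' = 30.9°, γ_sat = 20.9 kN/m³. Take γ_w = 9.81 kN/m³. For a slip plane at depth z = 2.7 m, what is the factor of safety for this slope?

FS = 0.86

With seepage parallel to the slope and the water table at the surface, the effective normal stress on the slip plane uses the buoyant unit weight γ' = γ_sat − γ_w while the driving shear stress uses γ_sat:
FS = [c' + γ' z cos²β tanφ'] / [γ_sat z sinβ cosβ]
γ' = 20.9 − 9.81 = 11.09 kN/m³
Numerator = 2.9 + 11.09·2.7·cos²23.9°·tan30.9° = 2.9 + 11.09·2.7·0.8359·0.5985 = 17.879 kPa
Denominator = 20.9·2.7·sin23.9°·cos23.9° = 20.9·2.7·0.4051·0.9143 = 20.902 kPa
FS = 17.879 / 20.902 = 0.855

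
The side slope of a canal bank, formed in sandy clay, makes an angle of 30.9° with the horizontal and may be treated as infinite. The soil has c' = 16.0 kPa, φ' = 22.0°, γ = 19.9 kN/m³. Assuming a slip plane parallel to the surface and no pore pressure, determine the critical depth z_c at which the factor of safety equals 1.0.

Setting FS = 1.00 in FS = [c' + γz cos²β tanφ'] / [γz sinβ cosβ] and solving for z:
z = c' / [γ cosβ (FS·sinβ − cosβ·tanφ')]
  = 16.0 / [19.9·cos30.9°·(1.00·sin30.9° − cos30.9°·tan22.0°)]
  = 16.0 / [19.9·0.8581·(1.00·0.5135 − 0.8581·0.4040)]
  = 16.0 / 2.8492 = 5.616 m

z_c = 5.62 m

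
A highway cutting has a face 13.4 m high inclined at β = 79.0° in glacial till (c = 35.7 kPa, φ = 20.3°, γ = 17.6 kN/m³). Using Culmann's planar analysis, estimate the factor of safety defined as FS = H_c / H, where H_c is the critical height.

H_c = (4c/γ) · sinβ cosφ / [1 − cos(β − φ)]
    = (4·35.7/17.6) · sin79.0°·cos20.3° / [1 − cos58.7°]
    = 8.114 · 0.9207 / 0.4805 = 15.55 m
FS = H_c / H = 15.55 / 13.4 = 1.160

FS = 1.16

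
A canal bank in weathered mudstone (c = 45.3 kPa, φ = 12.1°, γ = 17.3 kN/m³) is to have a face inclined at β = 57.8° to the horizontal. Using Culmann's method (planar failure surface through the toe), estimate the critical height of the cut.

Culmann's analysis gives the critical failure plane at α_cr = (β + φ)/2 = (57.8 + 12.1)/2 = 34.9°, and the critical height
H_c = (4c/γ) · sinβ cosφ / [1 − cos(β − φ)]
    = (4·45.3/17.3) · sin57.8°·cos12.1° / [1 − cos(45.7°)]
    = 10.474 · 0.8462·0.9778 / [1 − 0.6984]
    = 10.474 · 0.8274 / 0.3016
    = 28.74 m

H_c = 28.74 m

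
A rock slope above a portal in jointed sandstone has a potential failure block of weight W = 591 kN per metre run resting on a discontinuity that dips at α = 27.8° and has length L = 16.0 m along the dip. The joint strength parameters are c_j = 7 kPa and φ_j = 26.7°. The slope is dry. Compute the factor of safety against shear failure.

FS = 1.36

Resolving the block weight along and normal to the plane and applying the Mohr–Coulomb strength on the joint:
N' = W cosα = 591·cos27.8° = 522.8 kN/m
Driving force T = W sinα = 591·sin27.8° = 275.6 kN/m
Resisting force R = c_j·L + N'·tanφ_j = 7·16.0 + 522.8·tan26.7° = 112.0 + 262.9 = 374.9 kN/m
FS = R / T = 374.9 / 275.6 = 1.360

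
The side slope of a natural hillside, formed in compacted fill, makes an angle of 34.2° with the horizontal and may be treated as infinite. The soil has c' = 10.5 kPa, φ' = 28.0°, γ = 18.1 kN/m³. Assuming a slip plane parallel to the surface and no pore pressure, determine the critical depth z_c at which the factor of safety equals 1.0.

Setting FS = 1.00 in FS = [c' + γz cos²β tanφ'] / [γz sinβ cosβ] and solving for z:
z = c' / [γ cosβ (FS·sinβ − cosβ·tanφ')]
  = 10.5 / [18.1·cos34.2°·(1.00·sin34.2° − cos34.2°·tan28.0°)]
  = 10.5 / [18.1·0.8271·(1.00·0.5621 − 0.8271·0.5317)]
  = 10.5 / 1.8311 = 5.734 m

z_c = 5.73 m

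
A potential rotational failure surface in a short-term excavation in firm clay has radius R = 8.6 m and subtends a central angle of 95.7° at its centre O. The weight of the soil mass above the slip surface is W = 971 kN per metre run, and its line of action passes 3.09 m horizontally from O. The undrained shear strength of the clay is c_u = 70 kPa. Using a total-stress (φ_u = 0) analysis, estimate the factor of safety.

FS = 2.88

Taking moments about the centre O, the resisting moment is provided by the undrained shear strength acting along the arc:
Arc length L_a = R·θ = 8.6·(95.7°·π/180) = 8.6·1.6703 = 14.36 m
M_R = c_u·L_a·R = 70·14.36·8.6 = 8647.4 kN·m/m
M_D = W·d = 971·3.09 = 3000.4 kN·m/m
FS = M_R / M_D = 8647.4 / 3000.4 = 2.882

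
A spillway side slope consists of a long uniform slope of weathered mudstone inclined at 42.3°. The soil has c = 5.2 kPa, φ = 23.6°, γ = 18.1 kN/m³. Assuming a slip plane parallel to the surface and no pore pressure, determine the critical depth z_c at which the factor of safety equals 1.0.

Setting FS = 1.00 in FS = [c + γz cos²β tanφ] / [γz sinβ cosβ] and solving for z:
z = c / [γ cosβ (FS·sinβ − cosβ·tanφ)]
  = 5.2 / [18.1·cos42.3°·(1.00·sin42.3° − cos42.3°·tan23.6°)]
  = 5.2 / [18.1·0.7396·(1.00·0.6730 − 0.7396·0.4369)]
  = 5.2 / 4.6839 = 1.110 m

z_c = 1.11 m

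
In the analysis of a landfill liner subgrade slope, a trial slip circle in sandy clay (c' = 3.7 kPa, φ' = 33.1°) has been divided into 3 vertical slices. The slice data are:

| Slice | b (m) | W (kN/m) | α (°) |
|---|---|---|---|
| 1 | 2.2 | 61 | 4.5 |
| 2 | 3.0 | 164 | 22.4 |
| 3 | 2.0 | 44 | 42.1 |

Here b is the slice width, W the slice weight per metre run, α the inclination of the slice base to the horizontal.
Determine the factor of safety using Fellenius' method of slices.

Ordinary method of slices: FS = Σ[c'·Δl_i + (W_i cosα_i)·tanφ'] / Σ W_i sinα_i, with Δl_i = b_i / cosα_i.
Slice 1: Δl = 2.2/cos4.5° = 2.207 m; N'_1 = 61·cos4.5° = 60.8; c'Δl = 8.17; W sinα = 4.8
Slice 2: Δl = 3.0/cos22.4° = 3.245 m; N'_2 = 164·cos22.4° = 151.6; c'Δl = 12.01; W sinα = 62.5
Slice 3: Δl = 2.0/cos42.1° = 2.696 m; N'_3 = 44·cos42.1° = 32.6; c'Δl = 9.97; W sinα = 29.5
Σc'Δl = 30.1 kN/m; ΣN' = 245.1 kN/m; ΣW sinα = 96.8 kN/m
Resisting = 30.1 + 245.1·tan33.1° = 30.1 + 159.8 = 189.9 kN/m
FS = 189.9 / 96.8 = 1.962

FS = 1.96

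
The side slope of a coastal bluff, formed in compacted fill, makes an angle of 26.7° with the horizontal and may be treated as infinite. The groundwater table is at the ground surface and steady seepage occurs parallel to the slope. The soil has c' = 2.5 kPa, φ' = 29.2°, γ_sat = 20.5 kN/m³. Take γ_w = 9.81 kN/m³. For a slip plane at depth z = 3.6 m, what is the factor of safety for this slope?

With seepage parallel to the slope and the water table at the surface, the effective normal stress on the slip plane uses the buoyant unit weight γ' = γ_sat − γ_w while the driving shear stress uses γ_sat:
FS = [c' + γ' z cos²β tanφ'] / [γ_sat z sinβ cosβ]
γ' = 20.5 − 9.81 = 10.69 kN/m³
Numerator = 2.5 + 10.69·3.6·cos²26.7°·tan29.2° = 2.5 + 10.69·3.6·0.7981·0.5589 = 19.666 kPa
Denominator = 20.5·3.6·sin26.7°·cos26.7° = 20.5·3.6·0.4493·0.8934 = 29.624 kPa
FS = 19.666 / 29.624 = 0.664

FS = 0.66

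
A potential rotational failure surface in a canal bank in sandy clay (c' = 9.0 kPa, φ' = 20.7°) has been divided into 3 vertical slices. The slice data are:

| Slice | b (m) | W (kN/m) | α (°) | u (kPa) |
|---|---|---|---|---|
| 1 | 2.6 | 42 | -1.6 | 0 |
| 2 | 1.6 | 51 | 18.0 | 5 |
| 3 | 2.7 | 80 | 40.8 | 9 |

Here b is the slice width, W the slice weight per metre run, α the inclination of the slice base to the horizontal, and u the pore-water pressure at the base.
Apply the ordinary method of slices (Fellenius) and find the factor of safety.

Ordinary method of slices: FS = Σ[c'·Δl_i + (W_i cosα_i − u_i·Δl_i)·tanφ'] / Σ W_i sinα_i, with Δl_i = b_i / cosα_i.
Slice 1: Δl = 2.6/cos(-1.6°) = 2.601 m; N'_1 = 42·cos(-1.6°) − 0·2.601 = 42.0; c'Δl = 23.41; W sinα = -1.2
Slice 2: Δl = 1.6/cos18.0° = 1.682 m; N'_2 = 51·cos18.0° − 5·1.682 = 40.1; c'Δl = 15.14; W sinα = 15.8
Slice 3: Δl = 2.7/cos40.8° = 3.567 m; N'_3 = 80·cos40.8° − 9·3.567 = 28.5; c'Δl = 32.10; W sinα = 52.3
Σc'Δl = 70.7 kN/m; ΣN' = 110.5 kN/m; ΣW sinα = 66.9 kN/m
Resisting = 70.7 + 110.5·tan20.7° = 70.7 + 41.8 = 112.4 kN/m
FS = 112.4 / 66.9 = 1.681

FS = 1.68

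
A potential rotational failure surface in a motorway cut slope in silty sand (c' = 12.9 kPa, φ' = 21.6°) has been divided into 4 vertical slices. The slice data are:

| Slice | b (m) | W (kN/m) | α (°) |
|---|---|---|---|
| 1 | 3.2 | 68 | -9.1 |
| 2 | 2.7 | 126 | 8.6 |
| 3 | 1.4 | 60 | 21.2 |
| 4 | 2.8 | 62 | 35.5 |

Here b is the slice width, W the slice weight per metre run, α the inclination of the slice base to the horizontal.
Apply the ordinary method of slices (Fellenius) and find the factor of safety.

FS = 3.93

Ordinary method of slices: FS = Σ[c'·Δl_i + (W_i cosα_i)·tanφ'] / Σ W_i sinα_i, with Δl_i = b_i / cosα_i.
Slice 1: Δl = 3.2/cos(-9.1°) = 3.241 m; N'_1 = 68·cos(-9.1°) = 67.1; c'Δl = 41.81; W sinα = -10.8
Slice 2: Δl = 2.7/cos8.6° = 2.731 m; N'_2 = 126·cos8.6° = 124.6; c'Δl = 35.23; W sinα = 18.8
Slice 3: Δl = 1.4/cos21.2° = 1.502 m; N'_3 = 60·cos21.2° = 55.9; c'Δl = 19.37; W sinα = 21.7
Slice 4: Δl = 2.8/cos35.5° = 3.439 m; N'_4 = 62·cos35.5° = 50.5; c'Δl = 44.37; W sinα = 36.0
Σc'Δl = 140.8 kN/m; ΣN' = 298.1 kN/m; ΣW sinα = 65.8 kN/m
Resisting = 140.8 + 298.1·tan21.6° = 140.8 + 118.0 = 258.8 kN/m
FS = 258.8 / 65.8 = 3.934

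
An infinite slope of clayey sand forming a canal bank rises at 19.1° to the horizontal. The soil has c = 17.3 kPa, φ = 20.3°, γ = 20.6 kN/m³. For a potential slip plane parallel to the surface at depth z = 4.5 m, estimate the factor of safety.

FS = 1.67

For an infinite slope with a slip plane parallel to the surface (no pore pressure): FS = [c + γz cos²β tanφ] / [γz sinβ cosβ].
γz = 20.6·4.5 = 92.70 kN/m²
Numerator = 17.3 + 92.70·cos²19.1°·tan20.3° = 17.3 + 92.70·0.8929·0.3699 = 47.919 kPa
Denominator = 92.70·sin19.1°·cos19.1° = 92.70·0.3272·0.9449 = 28.663 kPa
FS = 47.919 / 28.663 = 1.672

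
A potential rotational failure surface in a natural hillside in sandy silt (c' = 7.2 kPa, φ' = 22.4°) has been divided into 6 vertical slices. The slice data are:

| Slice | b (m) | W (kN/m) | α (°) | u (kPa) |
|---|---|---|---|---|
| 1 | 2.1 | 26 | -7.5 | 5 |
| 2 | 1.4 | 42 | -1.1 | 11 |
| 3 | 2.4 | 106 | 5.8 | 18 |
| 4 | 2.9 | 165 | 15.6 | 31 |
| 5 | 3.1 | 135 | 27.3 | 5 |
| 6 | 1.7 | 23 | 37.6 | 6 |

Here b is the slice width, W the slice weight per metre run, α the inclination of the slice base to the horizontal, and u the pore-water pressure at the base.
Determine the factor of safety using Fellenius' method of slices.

FS = 1.73

Ordinary method of slices: FS = Σ[c'·Δl_i + (W_i cosα_i − u_i·Δl_i)·tanφ'] / Σ W_i sinα_i, with Δl_i = b_i / cosα_i.
Slice 1: Δl = 2.1/cos(-7.5°) = 2.118 m; N'_1 = 26·cos(-7.5°) − 5·2.118 = 15.2; c'Δl = 15.25; W sinα = -3.4
Slice 2: Δl = 1.4/cos(-1.1°) = 1.400 m; N'_2 = 42·cos(-1.1°) − 11·1.400 = 26.6; c'Δl = 10.08; W sinα = -0.8
Slice 3: Δl = 2.4/cos5.8° = 2.412 m; N'_3 = 106·cos5.8° − 18·2.412 = 62.0; c'Δl = 17.37; W sinα = 10.7
Slice 4: Δl = 2.9/cos15.6° = 3.011 m; N'_4 = 165·cos15.6° − 31·3.011 = 65.6; c'Δl = 21.68; W sinα = 44.4
Slice 5: Δl = 3.1/cos27.3° = 3.489 m; N'_5 = 135·cos27.3° − 5·3.489 = 102.5; c'Δl = 25.12; W sinα = 61.9
Slice 6: Δl = 1.7/cos37.6° = 2.146 m; N'_6 = 23·cos37.6° − 6·2.146 = 5.3; c'Δl = 15.45; W sinα = 14.0
Σc'Δl = 104.9 kN/m; ΣN' = 277.3 kN/m; ΣW sinα = 126.8 kN/m
Resisting = 104.9 + 277.3·tan22.4° = 104.9 + 114.3 = 219.2 kN/m
FS = 219.2 / 126.8 = 1.728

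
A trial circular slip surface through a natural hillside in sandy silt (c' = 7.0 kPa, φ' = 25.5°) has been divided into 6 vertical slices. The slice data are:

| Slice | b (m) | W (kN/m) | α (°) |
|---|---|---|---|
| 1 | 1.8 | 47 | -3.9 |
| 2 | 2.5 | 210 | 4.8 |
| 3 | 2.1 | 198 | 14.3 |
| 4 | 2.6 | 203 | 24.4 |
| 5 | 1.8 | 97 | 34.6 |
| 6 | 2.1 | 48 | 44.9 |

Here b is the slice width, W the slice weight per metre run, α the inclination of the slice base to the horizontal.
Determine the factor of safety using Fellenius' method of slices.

FS = 1.94

Ordinary method of slices: FS = Σ[c'·Δl_i + (W_i cosα_i)·tanφ'] / Σ W_i sinα_i, with Δl_i = b_i / cosα_i.
Slice 1: Δl = 1.8/cos(-3.9°) = 1.804 m; N'_1 = 47·cos(-3.9°) = 46.9; c'Δl = 12.63; W sinα = -3.2
Slice 2: Δl = 2.5/cos4.8° = 2.509 m; N'_2 = 210·cos4.8° = 209.3; c'Δl = 17.56; W sinα = 17.6
Slice 3: Δl = 2.1/cos14.3° = 2.167 m; N'_3 = 198·cos14.3° = 191.9; c'Δl = 15.17; W sinα = 48.9
Slice 4: Δl = 2.6/cos24.4° = 2.855 m; N'_4 = 203·cos24.4° = 184.9; c'Δl = 19.98; W sinα = 83.9
Slice 5: Δl = 1.8/cos34.6° = 2.187 m; N'_5 = 97·cos34.6° = 79.8; c'Δl = 15.31; W sinα = 55.1
Slice 6: Δl = 2.1/cos44.9° = 2.965 m; N'_6 = 48·cos44.9° = 34.0; c'Δl = 20.75; W sinα = 33.9
Σc'Δl = 101.4 kN/m; ΣN' = 746.7 kN/m; ΣW sinα = 236.1 kN/m
Resisting = 101.4 + 746.7·tan25.5° = 101.4 + 356.2 = 457.6 kN/m
FS = 457.6 / 236.1 = 1.938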